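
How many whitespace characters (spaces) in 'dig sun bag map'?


\s matches whitespace characters (spaces, tabs, etc.).
Text: 'dig sun bag map'
This text has 4 words separated by spaces.
Number of spaces = number of words - 1 = 4 - 1 = 3

3


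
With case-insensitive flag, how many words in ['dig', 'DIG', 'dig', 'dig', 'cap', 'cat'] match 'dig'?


Case-insensitive matching: compare each word's lowercase form to 'dig'.
  'dig' -> lower='dig' -> MATCH
  'DIG' -> lower='dig' -> MATCH
  'dig' -> lower='dig' -> MATCH
  'dig' -> lower='dig' -> MATCH
  'cap' -> lower='cap' -> no
  'cat' -> lower='cat' -> no
Matches: ['dig', 'DIG', 'dig', 'dig']
Count: 4

4


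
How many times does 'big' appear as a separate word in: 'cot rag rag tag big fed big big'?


Scanning each word for exact match 'big':
  Word 1: 'cot' -> no
  Word 2: 'rag' -> no
  Word 3: 'rag' -> no
  Word 4: 'tag' -> no
  Word 5: 'big' -> MATCH
  Word 6: 'fed' -> no
  Word 7: 'big' -> MATCH
  Word 8: 'big' -> MATCH
Total matches: 3

3


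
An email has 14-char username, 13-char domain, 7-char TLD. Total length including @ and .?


An email address has format: username@domain.tld
Username length: 14
'@' character: 1
Domain length: 13
'.' character: 1
TLD length: 7
Total = 14 + 1 + 13 + 1 + 7 = 36

36


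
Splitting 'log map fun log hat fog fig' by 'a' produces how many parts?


Splitting by 'a' breaks the string at each occurrence of the separator.
Text: 'log map fun log hat fog fig'
Parts after split:
  Part 1: 'log m'
  Part 2: 'p fun log h'
  Part 3: 't fog fig'
Total parts: 3

3


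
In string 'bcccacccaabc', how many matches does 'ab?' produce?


Pattern 'ab?' matches 'a' optionally followed by 'b'.
String: 'bcccacccaabc'
Scanning left to right for 'a' then checking next char:
  Match 1: 'a' (a not followed by b)
  Match 2: 'a' (a not followed by b)
  Match 3: 'ab' (a followed by b)
Total matches: 3

3


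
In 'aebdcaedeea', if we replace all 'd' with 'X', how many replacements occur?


re.sub('d', 'X', text) replaces every occurrence of 'd' with 'X'.
Text: 'aebdcaedeea'
Scanning for 'd':
  pos 3: 'd' -> replacement #1
  pos 7: 'd' -> replacement #2
Total replacements: 2

2


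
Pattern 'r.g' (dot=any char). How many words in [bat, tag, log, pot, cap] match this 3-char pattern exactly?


Pattern 'r.g' means: starts with 'r', any single char, ends with 'g'.
Checking each word (must be exactly 3 chars):
  'bat' (len=3): no
  'tag' (len=3): no
  'log' (len=3): no
  'pot' (len=3): no
  'cap' (len=3): no
Matching words: []
Total: 0

0


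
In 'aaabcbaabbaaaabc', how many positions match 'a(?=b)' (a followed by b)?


Lookahead 'a(?=b)' matches 'a' only when followed by 'b'.
String: 'aaabcbaabbaaaabc'
Checking each position where char is 'a':
  pos 0: 'a' -> no (next='a')
  pos 1: 'a' -> no (next='a')
  pos 2: 'a' -> MATCH (next='b')
  pos 6: 'a' -> no (next='a')
  pos 7: 'a' -> MATCH (next='b')
  pos 10: 'a' -> no (next='a')
  pos 11: 'a' -> no (next='a')
  pos 12: 'a' -> no (next='a')
  pos 13: 'a' -> MATCH (next='b')
Matching positions: [2, 7, 13]
Count: 3

3


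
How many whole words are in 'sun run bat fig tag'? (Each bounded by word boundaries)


Word boundaries (\b) mark the start/end of each word.
Text: 'sun run bat fig tag'
Splitting by whitespace:
  Word 1: 'sun'
  Word 2: 'run'
  Word 3: 'bat'
  Word 4: 'fig'
  Word 5: 'tag'
Total whole words: 5

5


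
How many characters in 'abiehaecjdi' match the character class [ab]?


Character class [ab] matches any of: {a, b}
Scanning string 'abiehaecjdi' character by character:
  pos 0: 'a' -> MATCH
  pos 1: 'b' -> MATCH
  pos 2: 'i' -> no
  pos 3: 'e' -> no
  pos 4: 'h' -> no
  pos 5: 'a' -> MATCH
  pos 6: 'e' -> no
  pos 7: 'c' -> no
  pos 8: 'j' -> no
  pos 9: 'd' -> no
  pos 10: 'i' -> no
Total matches: 3

3


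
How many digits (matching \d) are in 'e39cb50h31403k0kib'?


\d matches any digit 0-9.
Scanning 'e39cb50h31403k0kib':
  pos 1: '3' -> DIGIT
  pos 2: '9' -> DIGIT
  pos 5: '5' -> DIGIT
  pos 6: '0' -> DIGIT
  pos 8: '3' -> DIGIT
  pos 9: '1' -> DIGIT
  pos 10: '4' -> DIGIT
  pos 11: '0' -> DIGIT
  pos 12: '3' -> DIGIT
  pos 14: '0' -> DIGIT
Digits found: ['3', '9', '5', '0', '3', '1', '4', '0', '3', '0']
Total: 10

10


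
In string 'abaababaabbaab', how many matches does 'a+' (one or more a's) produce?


Pattern 'a+' matches one or more consecutive a's.
String: 'abaababaabbaab'
Scanning for runs of a:
  Match 1: 'a' (length 1)
  Match 2: 'aa' (length 2)
  Match 3: 'a' (length 1)
  Match 4: 'aa' (length 2)
  Match 5: 'aa' (length 2)
Total matches: 5

5


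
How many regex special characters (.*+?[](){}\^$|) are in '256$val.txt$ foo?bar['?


Regex special characters are: . * + ? [ ] ( ) { } \ ^ $ |
Scanning '256$val.txt$ foo?bar[':
  pos 3: '$' -> SPECIAL
  pos 7: '.' -> SPECIAL
  pos 11: '$' -> SPECIAL
  pos 16: '?' -> SPECIAL
  pos 20: '[' -> SPECIAL
Special chars found: ['$', '.', '$', '?', '[']
Total: 5

5


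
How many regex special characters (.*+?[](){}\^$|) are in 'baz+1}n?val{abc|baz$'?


Regex special characters are: . * + ? [ ] ( ) { } \ ^ $ |
Scanning 'baz+1}n?val{abc|baz$':
  pos 3: '+' -> SPECIAL
  pos 5: '}' -> SPECIAL
  pos 7: '?' -> SPECIAL
  pos 11: '{' -> SPECIAL
  pos 15: '|' -> SPECIAL
  pos 19: '$' -> SPECIAL
Special chars found: ['+', '}', '?', '{', '|', '$']
Total: 6

6


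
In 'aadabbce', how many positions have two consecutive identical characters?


Looking for consecutive identical characters in 'aadabbce':
  pos 0-1: 'a' vs 'a' -> MATCH ('aa')
  pos 1-2: 'a' vs 'd' -> different
  pos 2-3: 'd' vs 'a' -> different
  pos 3-4: 'a' vs 'b' -> different
  pos 4-5: 'b' vs 'b' -> MATCH ('bb')
  pos 5-6: 'b' vs 'c' -> different
  pos 6-7: 'c' vs 'e' -> different
Consecutive identical pairs: ['aa', 'bb']
Count: 2

2


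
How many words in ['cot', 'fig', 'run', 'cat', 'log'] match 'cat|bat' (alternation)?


Alternation 'cat|bat' matches either 'cat' or 'bat'.
Checking each word:
  'cot' -> no
  'fig' -> no
  'run' -> no
  'cat' -> MATCH
  'log' -> no
Matches: ['cat']
Count: 1

1


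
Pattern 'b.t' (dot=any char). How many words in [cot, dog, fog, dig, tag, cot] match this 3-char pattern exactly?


Pattern 'b.t' means: starts with 'b', any single char, ends with 't'.
Checking each word (must be exactly 3 chars):
  'cot' (len=3): no
  'dog' (len=3): no
  'fog' (len=3): no
  'dig' (len=3): no
  'tag' (len=3): no
  'cot' (len=3): no
Matching words: []
Total: 0

0


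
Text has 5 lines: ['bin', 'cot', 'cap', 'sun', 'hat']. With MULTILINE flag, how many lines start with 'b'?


With MULTILINE flag, ^ matches the start of each line.
Lines: ['bin', 'cot', 'cap', 'sun', 'hat']
Checking which lines start with 'b':
  Line 1: 'bin' -> MATCH
  Line 2: 'cot' -> no
  Line 3: 'cap' -> no
  Line 4: 'sun' -> no
  Line 5: 'hat' -> no
Matching lines: ['bin']
Count: 1

1


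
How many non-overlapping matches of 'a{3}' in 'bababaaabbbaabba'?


Pattern 'a{3}' matches exactly 3 consecutive a's (greedy, non-overlapping).
String: 'bababaaabbbaabba'
Scanning for runs of a's:
  Run at pos 1: 'a' (length 1) -> 0 match(es)
  Run at pos 3: 'a' (length 1) -> 0 match(es)
  Run at pos 5: 'aaa' (length 3) -> 1 match(es)
  Run at pos 11: 'aa' (length 2) -> 0 match(es)
  Run at pos 15: 'a' (length 1) -> 0 match(es)
Matches found: ['aaa']
Total: 1

1


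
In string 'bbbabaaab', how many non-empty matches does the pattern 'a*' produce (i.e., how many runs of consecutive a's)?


Pattern 'a*' matches zero or more a's. We want non-empty runs of consecutive a's.
String: 'bbbabaaab'
Walking through the string to find runs of a's:
  Run 1: positions 3-3 -> 'a'
  Run 2: positions 5-7 -> 'aaa'
Non-empty runs found: ['a', 'aaa']
Count: 2

2


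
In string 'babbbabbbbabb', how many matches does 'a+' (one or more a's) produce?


Pattern 'a+' matches one or more consecutive a's.
String: 'babbbabbbbabb'
Scanning for runs of a:
  Match 1: 'a' (length 1)
  Match 2: 'a' (length 1)
  Match 3: 'a' (length 1)
Total matches: 3

3


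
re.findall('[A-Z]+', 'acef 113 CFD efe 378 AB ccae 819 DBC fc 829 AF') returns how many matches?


Pattern '[A-Z]+' finds one or more uppercase letters.
Text: 'acef 113 CFD efe 378 AB ccae 819 DBC fc 829 AF'
Scanning for matches:
  Match 1: 'CFD'
  Match 2: 'AB'
  Match 3: 'DBC'
  Match 4: 'AF'
Total matches: 4

4


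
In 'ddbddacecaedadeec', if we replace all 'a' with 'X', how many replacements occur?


re.sub('a', 'X', text) replaces every occurrence of 'a' with 'X'.
Text: 'ddbddacecaedadeec'
Scanning for 'a':
  pos 5: 'a' -> replacement #1
  pos 9: 'a' -> replacement #2
  pos 12: 'a' -> replacement #3
Total replacements: 3

3


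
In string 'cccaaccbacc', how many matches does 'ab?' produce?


Pattern 'ab?' matches 'a' optionally followed by 'b'.
String: 'cccaaccbacc'
Scanning left to right for 'a' then checking next char:
  Match 1: 'a' (a not followed by b)
  Match 2: 'a' (a not followed by b)
  Match 3: 'a' (a not followed by b)
Total matches: 3

3


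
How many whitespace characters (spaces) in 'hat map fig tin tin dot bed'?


\s matches whitespace characters (spaces, tabs, etc.).
Text: 'hat map fig tin tin dot bed'
This text has 7 words separated by spaces.
Number of spaces = number of words - 1 = 7 - 1 = 6

6


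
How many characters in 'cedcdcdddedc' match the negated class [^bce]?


Negated class [^bce] matches any char NOT in {b, c, e}
Scanning 'cedcdcdddedc':
  pos 0: 'c' -> no (excluded)
  pos 1: 'e' -> no (excluded)
  pos 2: 'd' -> MATCH
  pos 3: 'c' -> no (excluded)
  pos 4: 'd' -> MATCH
  pos 5: 'c' -> no (excluded)
  pos 6: 'd' -> MATCH
  pos 7: 'd' -> MATCH
  pos 8: 'd' -> MATCH
  pos 9: 'e' -> no (excluded)
  pos 10: 'd' -> MATCH
  pos 11: 'c' -> no (excluded)
Total matches: 6

6


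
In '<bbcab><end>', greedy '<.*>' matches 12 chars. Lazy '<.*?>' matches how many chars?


Greedy '<.*>' tries to match as MUCH as possible.
Lazy '<.*?>' tries to match as LITTLE as possible.

String: '<bbcab><end>'
Greedy '<.*>' starts at first '<' and extends to the LAST '>': '<bbcab><end>' (12 chars)
Lazy '<.*?>' starts at first '<' and stops at the FIRST '>': '<bbcab>' (7 chars)

7


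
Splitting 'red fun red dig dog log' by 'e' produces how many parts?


Splitting by 'e' breaks the string at each occurrence of the separator.
Text: 'red fun red dig dog log'
Parts after split:
  Part 1: 'r'
  Part 2: 'd fun r'
  Part 3: 'd dig dog log'
Total parts: 3

3


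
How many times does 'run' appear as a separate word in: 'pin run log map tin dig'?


Scanning each word for exact match 'run':
  Word 1: 'pin' -> no
  Word 2: 'run' -> MATCH
  Word 3: 'log' -> no
  Word 4: 'map' -> no
  Word 5: 'tin' -> no
  Word 6: 'dig' -> no
Total matches: 1

1


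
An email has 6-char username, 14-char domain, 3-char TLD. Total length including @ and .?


An email address has format: username@domain.tld
Username length: 6
'@' character: 1
Domain length: 14
'.' character: 1
TLD length: 3
Total = 6 + 1 + 14 + 1 + 3 = 25

25


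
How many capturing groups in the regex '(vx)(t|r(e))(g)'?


To count capturing groups, count each '(' that starts a group.
Pattern: '(vx)(t|r(e))(g)'
Walking through the pattern:
  Position 0: '(' -> group #1
  Position 4: '(' -> group #2
  Position 8: '(' -> group #3
  Position 12: '(' -> group #4
Total capturing groups: 4

4


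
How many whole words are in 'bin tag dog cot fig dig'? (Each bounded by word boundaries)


Word boundaries (\b) mark the start/end of each word.
Text: 'bin tag dog cot fig dig'
Splitting by whitespace:
  Word 1: 'bin'
  Word 2: 'tag'
  Word 3: 'dog'
  Word 4: 'cot'
  Word 5: 'fig'
  Word 6: 'dig'
Total whole words: 6

6


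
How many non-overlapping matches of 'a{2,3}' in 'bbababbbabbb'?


Pattern 'a{2,3}' matches between 2 and 3 consecutive a's (greedy).
String: 'bbababbbabbb'
Finding runs of a's and applying greedy matching:
  Run at pos 2: 'a' (length 1)
  Run at pos 4: 'a' (length 1)
  Run at pos 8: 'a' (length 1)
Matches: []
Count: 0

0


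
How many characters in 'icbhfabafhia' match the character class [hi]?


Character class [hi] matches any of: {h, i}
Scanning string 'icbhfabafhia' character by character:
  pos 0: 'i' -> MATCH
  pos 1: 'c' -> no
  pos 2: 'b' -> no
  pos 3: 'h' -> MATCH
  pos 4: 'f' -> no
  pos 5: 'a' -> no
  pos 6: 'b' -> no
  pos 7: 'a' -> no
  pos 8: 'f' -> no
  pos 9: 'h' -> MATCH
  pos 10: 'i' -> MATCH
  pos 11: 'a' -> no
Total matches: 4

4


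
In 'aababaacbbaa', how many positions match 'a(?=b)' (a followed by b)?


Lookahead 'a(?=b)' matches 'a' only when followed by 'b'.
String: 'aababaacbbaa'
Checking each position where char is 'a':
  pos 0: 'a' -> no (next='a')
  pos 1: 'a' -> MATCH (next='b')
  pos 3: 'a' -> MATCH (next='b')
  pos 5: 'a' -> no (next='a')
  pos 6: 'a' -> no (next='c')
  pos 10: 'a' -> no (next='a')
Matching positions: [1, 3]
Count: 2

2


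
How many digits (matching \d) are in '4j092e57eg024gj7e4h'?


\d matches any digit 0-9.
Scanning '4j092e57eg024gj7e4h':
  pos 0: '4' -> DIGIT
  pos 2: '0' -> DIGIT
  pos 3: '9' -> DIGIT
  pos 4: '2' -> DIGIT
  pos 6: '5' -> DIGIT
  pos 7: '7' -> DIGIT
  pos 10: '0' -> DIGIT
  pos 11: '2' -> DIGIT
  pos 12: '4' -> DIGIT
  pos 15: '7' -> DIGIT
  pos 17: '4' -> DIGIT
Digits found: ['4', '0', '9', '2', '5', '7', '0', '2', '4', '7', '4']
Total: 11

11


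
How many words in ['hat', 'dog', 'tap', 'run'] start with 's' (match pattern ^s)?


Pattern ^s anchors to start of word. Check which words begin with 's':
  'hat' -> no
  'dog' -> no
  'tap' -> no
  'run' -> no
Matching words: []
Count: 0

0


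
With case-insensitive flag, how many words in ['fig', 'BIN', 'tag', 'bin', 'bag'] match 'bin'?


Case-insensitive matching: compare each word's lowercase form to 'bin'.
  'fig' -> lower='fig' -> no
  'BIN' -> lower='bin' -> MATCH
  'tag' -> lower='tag' -> no
  'bin' -> lower='bin' -> MATCH
  'bag' -> lower='bag' -> no
Matches: ['BIN', 'bin']
Count: 2

2


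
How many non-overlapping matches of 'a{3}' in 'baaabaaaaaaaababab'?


Pattern 'a{3}' matches exactly 3 consecutive a's (greedy, non-overlapping).
String: 'baaabaaaaaaaababab'
Scanning for runs of a's:
  Run at pos 1: 'aaa' (length 3) -> 1 match(es)
  Run at pos 5: 'aaaaaaaa' (length 8) -> 2 match(es)
  Run at pos 14: 'a' (length 1) -> 0 match(es)
  Run at pos 16: 'a' (length 1) -> 0 match(es)
Matches found: ['aaa', 'aaa', 'aaa']
Total: 3

3


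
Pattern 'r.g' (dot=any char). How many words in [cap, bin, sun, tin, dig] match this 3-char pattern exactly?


Pattern 'r.g' means: starts with 'r', any single char, ends with 'g'.
Checking each word (must be exactly 3 chars):
  'cap' (len=3): no
  'bin' (len=3): no
  'sun' (len=3): no
  'tin' (len=3): no
  'dig' (len=3): no
Matching words: []
Total: 0

0


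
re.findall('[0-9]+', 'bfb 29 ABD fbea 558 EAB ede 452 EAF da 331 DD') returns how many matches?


Pattern '[0-9]+' finds one or more digits.
Text: 'bfb 29 ABD fbea 558 EAB ede 452 EAF da 331 DD'
Scanning for matches:
  Match 1: '29'
  Match 2: '558'
  Match 3: '452'
  Match 4: '331'
Total matches: 4

4


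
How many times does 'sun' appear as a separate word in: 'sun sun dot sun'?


Scanning each word for exact match 'sun':
  Word 1: 'sun' -> MATCH
  Word 2: 'sun' -> MATCH
  Word 3: 'dot' -> no
  Word 4: 'sun' -> MATCH
Total matches: 3

3


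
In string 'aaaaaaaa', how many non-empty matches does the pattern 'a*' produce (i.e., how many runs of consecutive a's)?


Pattern 'a*' matches zero or more a's. We want non-empty runs of consecutive a's.
String: 'aaaaaaaa'
Walking through the string to find runs of a's:
  Run 1: positions 0-7 -> 'aaaaaaaa'
Non-empty runs found: ['aaaaaaaa']
Count: 1

1


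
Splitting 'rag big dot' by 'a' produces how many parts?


Splitting by 'a' breaks the string at each occurrence of the separator.
Text: 'rag big dot'
Parts after split:
  Part 1: 'r'
  Part 2: 'g big dot'
Total parts: 2

2


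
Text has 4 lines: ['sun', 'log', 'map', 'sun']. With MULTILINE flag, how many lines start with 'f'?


With MULTILINE flag, ^ matches the start of each line.
Lines: ['sun', 'log', 'map', 'sun']
Checking which lines start with 'f':
  Line 1: 'sun' -> no
  Line 2: 'log' -> no
  Line 3: 'map' -> no
  Line 4: 'sun' -> no
Matching lines: []
Count: 0

0


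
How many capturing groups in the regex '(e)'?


To count capturing groups, count each '(' that starts a group.
Pattern: '(e)'
Walking through the pattern:
  Position 0: '(' -> group #1
Total capturing groups: 1

1


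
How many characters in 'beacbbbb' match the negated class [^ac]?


Negated class [^ac] matches any char NOT in {a, c}
Scanning 'beacbbbb':
  pos 0: 'b' -> MATCH
  pos 1: 'e' -> MATCH
  pos 2: 'a' -> no (excluded)
  pos 3: 'c' -> no (excluded)
  pos 4: 'b' -> MATCH
  pos 5: 'b' -> MATCH
  pos 6: 'b' -> MATCH
  pos 7: 'b' -> MATCH
Total matches: 6

6


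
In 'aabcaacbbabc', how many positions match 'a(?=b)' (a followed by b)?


Lookahead 'a(?=b)' matches 'a' only when followed by 'b'.
String: 'aabcaacbbabc'
Checking each position where char is 'a':
  pos 0: 'a' -> no (next='a')
  pos 1: 'a' -> MATCH (next='b')
  pos 4: 'a' -> no (next='a')
  pos 5: 'a' -> no (next='c')
  pos 9: 'a' -> MATCH (next='b')
Matching positions: [1, 9]
Count: 2

2


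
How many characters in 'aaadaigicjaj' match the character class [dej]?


Character class [dej] matches any of: {d, e, j}
Scanning string 'aaadaigicjaj' character by character:
  pos 0: 'a' -> no
  pos 1: 'a' -> no
  pos 2: 'a' -> no
  pos 3: 'd' -> MATCH
  pos 4: 'a' -> no
  pos 5: 'i' -> no
  pos 6: 'g' -> no
  pos 7: 'i' -> no
  pos 8: 'c' -> no
  pos 9: 'j' -> MATCH
  pos 10: 'a' -> no
  pos 11: 'j' -> MATCH
Total matches: 3

3


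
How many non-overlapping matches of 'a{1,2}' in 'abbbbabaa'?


Pattern 'a{1,2}' matches between 1 and 2 consecutive a's (greedy).
String: 'abbbbabaa'
Finding runs of a's and applying greedy matching:
  Run at pos 0: 'a' (length 1)
  Run at pos 5: 'a' (length 1)
  Run at pos 7: 'aa' (length 2)
Matches: ['a', 'a', 'aa']
Count: 3

3


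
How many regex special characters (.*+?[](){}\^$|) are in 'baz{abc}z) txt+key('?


Regex special characters are: . * + ? [ ] ( ) { } \ ^ $ |
Scanning 'baz{abc}z) txt+key(':
  pos 3: '{' -> SPECIAL
  pos 7: '}' -> SPECIAL
  pos 9: ')' -> SPECIAL
  pos 14: '+' -> SPECIAL
  pos 18: '(' -> SPECIAL
Special chars found: ['{', '}', ')', '+', '(']
Total: 5

5


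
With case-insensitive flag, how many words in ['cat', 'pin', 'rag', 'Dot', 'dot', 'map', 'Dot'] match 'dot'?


Case-insensitive matching: compare each word's lowercase form to 'dot'.
  'cat' -> lower='cat' -> no
  'pin' -> lower='pin' -> no
  'rag' -> lower='rag' -> no
  'Dot' -> lower='dot' -> MATCH
  'dot' -> lower='dot' -> MATCH
  'map' -> lower='map' -> no
  'Dot' -> lower='dot' -> MATCH
Matches: ['Dot', 'dot', 'Dot']
Count: 3

3


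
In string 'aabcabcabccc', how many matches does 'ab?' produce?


Pattern 'ab?' matches 'a' optionally followed by 'b'.
String: 'aabcabcabccc'
Scanning left to right for 'a' then checking next char:
  Match 1: 'a' (a not followed by b)
  Match 2: 'ab' (a followed by b)
  Match 3: 'ab' (a followed by b)
  Match 4: 'ab' (a followed by b)
Total matches: 4

4


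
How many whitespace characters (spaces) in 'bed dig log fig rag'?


\s matches whitespace characters (spaces, tabs, etc.).
Text: 'bed dig log fig rag'
This text has 5 words separated by spaces.
Number of spaces = number of words - 1 = 5 - 1 = 4

4


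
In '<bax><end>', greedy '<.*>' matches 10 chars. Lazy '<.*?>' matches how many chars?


Greedy '<.*>' tries to match as MUCH as possible.
Lazy '<.*?>' tries to match as LITTLE as possible.

String: '<bax><end>'
Greedy '<.*>' starts at first '<' and extends to the LAST '>': '<bax><end>' (10 chars)
Lazy '<.*?>' starts at first '<' and stops at the FIRST '>': '<bax>' (5 chars)

5


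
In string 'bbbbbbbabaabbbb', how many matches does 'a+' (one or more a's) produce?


Pattern 'a+' matches one or more consecutive a's.
String: 'bbbbbbbabaabbbb'
Scanning for runs of a:
  Match 1: 'a' (length 1)
  Match 2: 'aa' (length 2)
Total matches: 2

2


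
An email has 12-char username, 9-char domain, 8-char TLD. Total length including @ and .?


An email address has format: username@domain.tld
Username length: 12
'@' character: 1
Domain length: 9
'.' character: 1
TLD length: 8
Total = 12 + 1 + 9 + 1 + 8 = 31

31


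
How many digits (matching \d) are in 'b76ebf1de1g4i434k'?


\d matches any digit 0-9.
Scanning 'b76ebf1de1g4i434k':
  pos 1: '7' -> DIGIT
  pos 2: '6' -> DIGIT
  pos 6: '1' -> DIGIT
  pos 9: '1' -> DIGIT
  pos 11: '4' -> DIGIT
  pos 13: '4' -> DIGIT
  pos 14: '3' -> DIGIT
  pos 15: '4' -> DIGIT
Digits found: ['7', '6', '1', '1', '4', '4', '3', '4']
Total: 8

8


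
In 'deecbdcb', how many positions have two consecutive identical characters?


Looking for consecutive identical characters in 'deecbdcb':
  pos 0-1: 'd' vs 'e' -> different
  pos 1-2: 'e' vs 'e' -> MATCH ('ee')
  pos 2-3: 'e' vs 'c' -> different
  pos 3-4: 'c' vs 'b' -> different
  pos 4-5: 'b' vs 'd' -> different
  pos 5-6: 'd' vs 'c' -> different
  pos 6-7: 'c' vs 'b' -> different
Consecutive identical pairs: ['ee']
Count: 1

1


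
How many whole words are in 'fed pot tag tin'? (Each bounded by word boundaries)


Word boundaries (\b) mark the start/end of each word.
Text: 'fed pot tag tin'
Splitting by whitespace:
  Word 1: 'fed'
  Word 2: 'pot'
  Word 3: 'tag'
  Word 4: 'tin'
Total whole words: 4

4


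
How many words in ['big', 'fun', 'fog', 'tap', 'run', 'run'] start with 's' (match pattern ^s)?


Pattern ^s anchors to start of word. Check which words begin with 's':
  'big' -> no
  'fun' -> no
  'fog' -> no
  'tap' -> no
  'run' -> no
  'run' -> no
Matching words: []
Count: 0

0


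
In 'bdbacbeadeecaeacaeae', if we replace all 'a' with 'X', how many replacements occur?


re.sub('a', 'X', text) replaces every occurrence of 'a' with 'X'.
Text: 'bdbacbeadeecaeacaeae'
Scanning for 'a':
  pos 3: 'a' -> replacement #1
  pos 7: 'a' -> replacement #2
  pos 12: 'a' -> replacement #3
  pos 14: 'a' -> replacement #4
  pos 16: 'a' -> replacement #5
  pos 18: 'a' -> replacement #6
Total replacements: 6

6


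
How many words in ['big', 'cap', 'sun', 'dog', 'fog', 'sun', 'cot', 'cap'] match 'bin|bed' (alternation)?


Alternation 'bin|bed' matches either 'bin' or 'bed'.
Checking each word:
  'big' -> no
  'cap' -> no
  'sun' -> no
  'dog' -> no
  'fog' -> no
  'sun' -> no
  'cot' -> no
  'cap' -> no
Matches: []
Count: 0

0


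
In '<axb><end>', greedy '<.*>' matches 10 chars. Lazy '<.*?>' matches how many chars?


Greedy '<.*>' tries to match as MUCH as possible.
Lazy '<.*?>' tries to match as LITTLE as possible.

String: '<axb><end>'
Greedy '<.*>' starts at first '<' and extends to the LAST '>': '<axb><end>' (10 chars)
Lazy '<.*?>' starts at first '<' and stops at the FIRST '>': '<axb>' (5 chars)

5


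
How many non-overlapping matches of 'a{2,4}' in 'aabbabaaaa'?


Pattern 'a{2,4}' matches between 2 and 4 consecutive a's (greedy).
String: 'aabbabaaaa'
Finding runs of a's and applying greedy matching:
  Run at pos 0: 'aa' (length 2)
  Run at pos 4: 'a' (length 1)
  Run at pos 6: 'aaaa' (length 4)
Matches: ['aa', 'aaaa']
Count: 2

2


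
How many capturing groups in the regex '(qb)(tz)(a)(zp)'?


To count capturing groups, count each '(' that starts a group.
Pattern: '(qb)(tz)(a)(zp)'
Walking through the pattern:
  Position 0: '(' -> group #1
  Position 4: '(' -> group #2
  Position 8: '(' -> group #3
  Position 11: '(' -> group #4
Total capturing groups: 4

4


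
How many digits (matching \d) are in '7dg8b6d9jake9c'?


\d matches any digit 0-9.
Scanning '7dg8b6d9jake9c':
  pos 0: '7' -> DIGIT
  pos 3: '8' -> DIGIT
  pos 5: '6' -> DIGIT
  pos 7: '9' -> DIGIT
  pos 12: '9' -> DIGIT
Digits found: ['7', '8', '6', '9', '9']
Total: 5

5


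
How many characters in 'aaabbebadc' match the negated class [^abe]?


Negated class [^abe] matches any char NOT in {a, b, e}
Scanning 'aaabbebadc':
  pos 0: 'a' -> no (excluded)
  pos 1: 'a' -> no (excluded)
  pos 2: 'a' -> no (excluded)
  pos 3: 'b' -> no (excluded)
  pos 4: 'b' -> no (excluded)
  pos 5: 'e' -> no (excluded)
  pos 6: 'b' -> no (excluded)
  pos 7: 'a' -> no (excluded)
  pos 8: 'd' -> MATCH
  pos 9: 'c' -> MATCH
Total matches: 2

2


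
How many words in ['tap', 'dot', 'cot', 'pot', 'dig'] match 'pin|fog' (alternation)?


Alternation 'pin|fog' matches either 'pin' or 'fog'.
Checking each word:
  'tap' -> no
  'dot' -> no
  'cot' -> no
  'pot' -> no
  'dig' -> no
Matches: []
Count: 0

0


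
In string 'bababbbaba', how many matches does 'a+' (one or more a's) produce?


Pattern 'a+' matches one or more consecutive a's.
String: 'bababbbaba'
Scanning for runs of a:
  Match 1: 'a' (length 1)
  Match 2: 'a' (length 1)
  Match 3: 'a' (length 1)
  Match 4: 'a' (length 1)
Total matches: 4

4


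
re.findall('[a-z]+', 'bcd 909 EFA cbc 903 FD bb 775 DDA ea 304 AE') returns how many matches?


Pattern '[a-z]+' finds one or more lowercase letters.
Text: 'bcd 909 EFA cbc 903 FD bb 775 DDA ea 304 AE'
Scanning for matches:
  Match 1: 'bcd'
  Match 2: 'cbc'
  Match 3: 'bb'
  Match 4: 'ea'
Total matches: 4

4


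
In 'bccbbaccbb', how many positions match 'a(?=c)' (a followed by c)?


Lookahead 'a(?=c)' matches 'a' only when followed by 'c'.
String: 'bccbbaccbb'
Checking each position where char is 'a':
  pos 5: 'a' -> MATCH (next='c')
Matching positions: [5]
Count: 1

1


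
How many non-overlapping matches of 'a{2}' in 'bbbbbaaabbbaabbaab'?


Pattern 'a{2}' matches exactly 2 consecutive a's (greedy, non-overlapping).
String: 'bbbbbaaabbbaabbaab'
Scanning for runs of a's:
  Run at pos 5: 'aaa' (length 3) -> 1 match(es)
  Run at pos 11: 'aa' (length 2) -> 1 match(es)
  Run at pos 15: 'aa' (length 2) -> 1 match(es)
Matches found: ['aa', 'aa', 'aa']
Total: 3

3


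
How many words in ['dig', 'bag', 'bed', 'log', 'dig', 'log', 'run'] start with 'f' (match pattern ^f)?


Pattern ^f anchors to start of word. Check which words begin with 'f':
  'dig' -> no
  'bag' -> no
  'bed' -> no
  'log' -> no
  'dig' -> no
  'log' -> no
  'run' -> no
Matching words: []
Count: 0

0


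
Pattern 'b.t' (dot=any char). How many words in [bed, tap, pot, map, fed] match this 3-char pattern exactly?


Pattern 'b.t' means: starts with 'b', any single char, ends with 't'.
Checking each word (must be exactly 3 chars):
  'bed' (len=3): no
  'tap' (len=3): no
  'pot' (len=3): no
  'map' (len=3): no
  'fed' (len=3): no
Matching words: []
Total: 0

0


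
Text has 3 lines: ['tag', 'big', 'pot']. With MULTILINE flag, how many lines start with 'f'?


With MULTILINE flag, ^ matches the start of each line.
Lines: ['tag', 'big', 'pot']
Checking which lines start with 'f':
  Line 1: 'tag' -> no
  Line 2: 'big' -> no
  Line 3: 'pot' -> no
Matching lines: []
Count: 0

0


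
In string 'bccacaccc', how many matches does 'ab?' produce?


Pattern 'ab?' matches 'a' optionally followed by 'b'.
String: 'bccacaccc'
Scanning left to right for 'a' then checking next char:
  Match 1: 'a' (a not followed by b)
  Match 2: 'a' (a not followed by b)
Total matches: 2

2


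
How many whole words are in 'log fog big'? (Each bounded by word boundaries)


Word boundaries (\b) mark the start/end of each word.
Text: 'log fog big'
Splitting by whitespace:
  Word 1: 'log'
  Word 2: 'fog'
  Word 3: 'big'
Total whole words: 3

3


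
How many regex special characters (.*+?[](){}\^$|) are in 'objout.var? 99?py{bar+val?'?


Regex special characters are: . * + ? [ ] ( ) { } \ ^ $ |
Scanning 'objout.var? 99?py{bar+val?':
  pos 6: '.' -> SPECIAL
  pos 10: '?' -> SPECIAL
  pos 14: '?' -> SPECIAL
  pos 17: '{' -> SPECIAL
  pos 21: '+' -> SPECIAL
  pos 25: '?' -> SPECIAL
Special chars found: ['.', '?', '?', '{', '+', '?']
Total: 6

6


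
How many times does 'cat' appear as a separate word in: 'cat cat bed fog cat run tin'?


Scanning each word for exact match 'cat':
  Word 1: 'cat' -> MATCH
  Word 2: 'cat' -> MATCH
  Word 3: 'bed' -> no
  Word 4: 'fog' -> no
  Word 5: 'cat' -> MATCH
  Word 6: 'run' -> no
  Word 7: 'tin' -> no
Total matches: 3

3


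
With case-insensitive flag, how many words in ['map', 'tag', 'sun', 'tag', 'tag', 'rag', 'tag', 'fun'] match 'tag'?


Case-insensitive matching: compare each word's lowercase form to 'tag'.
  'map' -> lower='map' -> no
  'tag' -> lower='tag' -> MATCH
  'sun' -> lower='sun' -> no
  'tag' -> lower='tag' -> MATCH
  'tag' -> lower='tag' -> MATCH
  'rag' -> lower='rag' -> no
  'tag' -> lower='tag' -> MATCH
  'fun' -> lower='fun' -> no
Matches: ['tag', 'tag', 'tag', 'tag']
Count: 4

4


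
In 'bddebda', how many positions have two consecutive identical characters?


Looking for consecutive identical characters in 'bddebda':
  pos 0-1: 'b' vs 'd' -> different
  pos 1-2: 'd' vs 'd' -> MATCH ('dd')
  pos 2-3: 'd' vs 'e' -> different
  pos 3-4: 'e' vs 'b' -> different
  pos 4-5: 'b' vs 'd' -> different
  pos 5-6: 'd' vs 'a' -> different
Consecutive identical pairs: ['dd']
Count: 1

1


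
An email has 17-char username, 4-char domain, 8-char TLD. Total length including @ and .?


An email address has format: username@domain.tld
Username length: 17
'@' character: 1
Domain length: 4
'.' character: 1
TLD length: 8
Total = 17 + 1 + 4 + 1 + 8 = 31

31


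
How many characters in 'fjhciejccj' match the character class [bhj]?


Character class [bhj] matches any of: {b, h, j}
Scanning string 'fjhciejccj' character by character:
  pos 0: 'f' -> no
  pos 1: 'j' -> MATCH
  pos 2: 'h' -> MATCH
  pos 3: 'c' -> no
  pos 4: 'i' -> no
  pos 5: 'e' -> no
  pos 6: 'j' -> MATCH
  pos 7: 'c' -> no
  pos 8: 'c' -> no
  pos 9: 'j' -> MATCH
Total matches: 4

4


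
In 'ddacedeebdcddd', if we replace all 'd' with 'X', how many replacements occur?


re.sub('d', 'X', text) replaces every occurrence of 'd' with 'X'.
Text: 'ddacedeebdcddd'
Scanning for 'd':
  pos 0: 'd' -> replacement #1
  pos 1: 'd' -> replacement #2
  pos 5: 'd' -> replacement #3
  pos 9: 'd' -> replacement #4
  pos 11: 'd' -> replacement #5
  pos 12: 'd' -> replacement #6
  pos 13: 'd' -> replacement #7
Total replacements: 7

7


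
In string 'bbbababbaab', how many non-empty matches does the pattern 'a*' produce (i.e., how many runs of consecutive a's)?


Pattern 'a*' matches zero or more a's. We want non-empty runs of consecutive a's.
String: 'bbbababbaab'
Walking through the string to find runs of a's:
  Run 1: positions 3-3 -> 'a'
  Run 2: positions 5-5 -> 'a'
  Run 3: positions 8-9 -> 'aa'
Non-empty runs found: ['a', 'a', 'aa']
Count: 3

3


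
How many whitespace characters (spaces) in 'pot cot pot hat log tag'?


\s matches whitespace characters (spaces, tabs, etc.).
Text: 'pot cot pot hat log tag'
This text has 6 words separated by spaces.
Number of spaces = number of words - 1 = 6 - 1 = 5

5


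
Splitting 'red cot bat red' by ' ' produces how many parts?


Splitting by ' ' breaks the string at each occurrence of the separator.
Text: 'red cot bat red'
Parts after split:
  Part 1: 'red'
  Part 2: 'cot'
  Part 3: 'bat'
  Part 4: 'red'
Total parts: 4

4


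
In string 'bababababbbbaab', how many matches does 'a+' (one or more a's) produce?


Pattern 'a+' matches one or more consecutive a's.
String: 'bababababbbbaab'
Scanning for runs of a:
  Match 1: 'a' (length 1)
  Match 2: 'a' (length 1)
  Match 3: 'a' (length 1)
  Match 4: 'a' (length 1)
  Match 5: 'aa' (length 2)
Total matches: 5

5


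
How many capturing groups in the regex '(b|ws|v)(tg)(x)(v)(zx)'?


To count capturing groups, count each '(' that starts a group.
Pattern: '(b|ws|v)(tg)(x)(v)(zx)'
Walking through the pattern:
  Position 0: '(' -> group #1
  Position 8: '(' -> group #2
  Position 12: '(' -> group #3
  Position 15: '(' -> group #4
  Position 18: '(' -> group #5
Total capturing groups: 5

5


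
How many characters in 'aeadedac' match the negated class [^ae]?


Negated class [^ae] matches any char NOT in {a, e}
Scanning 'aeadedac':
  pos 0: 'a' -> no (excluded)
  pos 1: 'e' -> no (excluded)
  pos 2: 'a' -> no (excluded)
  pos 3: 'd' -> MATCH
  pos 4: 'e' -> no (excluded)
  pos 5: 'd' -> MATCH
  pos 6: 'a' -> no (excluded)
  pos 7: 'c' -> MATCH
Total matches: 3

3


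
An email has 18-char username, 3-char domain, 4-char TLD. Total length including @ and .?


An email address has format: username@domain.tld
Username length: 18
'@' character: 1
Domain length: 3
'.' character: 1
TLD length: 4
Total = 18 + 1 + 3 + 1 + 4 = 27

27


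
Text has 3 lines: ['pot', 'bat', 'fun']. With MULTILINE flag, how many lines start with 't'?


With MULTILINE flag, ^ matches the start of each line.
Lines: ['pot', 'bat', 'fun']
Checking which lines start with 't':
  Line 1: 'pot' -> no
  Line 2: 'bat' -> no
  Line 3: 'fun' -> no
Matching lines: []
Count: 0

0


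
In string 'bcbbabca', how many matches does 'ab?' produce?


Pattern 'ab?' matches 'a' optionally followed by 'b'.
String: 'bcbbabca'
Scanning left to right for 'a' then checking next char:
  Match 1: 'ab' (a followed by b)
  Match 2: 'a' (a not followed by b)
Total matches: 2

2


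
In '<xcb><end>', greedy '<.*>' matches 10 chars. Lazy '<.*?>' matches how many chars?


Greedy '<.*>' tries to match as MUCH as possible.
Lazy '<.*?>' tries to match as LITTLE as possible.

String: '<xcb><end>'
Greedy '<.*>' starts at first '<' and extends to the LAST '>': '<xcb><end>' (10 chars)
Lazy '<.*?>' starts at first '<' and stops at the FIRST '>': '<xcb>' (5 chars)

5


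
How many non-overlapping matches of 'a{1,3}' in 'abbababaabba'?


Pattern 'a{1,3}' matches between 1 and 3 consecutive a's (greedy).
String: 'abbababaabba'
Finding runs of a's and applying greedy matching:
  Run at pos 0: 'a' (length 1)
  Run at pos 3: 'a' (length 1)
  Run at pos 5: 'a' (length 1)
  Run at pos 7: 'aa' (length 2)
  Run at pos 11: 'a' (length 1)
Matches: ['a', 'a', 'a', 'aa', 'a']
Count: 5

5


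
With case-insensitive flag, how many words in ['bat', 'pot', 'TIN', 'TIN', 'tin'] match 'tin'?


Case-insensitive matching: compare each word's lowercase form to 'tin'.
  'bat' -> lower='bat' -> no
  'pot' -> lower='pot' -> no
  'TIN' -> lower='tin' -> MATCH
  'TIN' -> lower='tin' -> MATCH
  'tin' -> lower='tin' -> MATCH
Matches: ['TIN', 'TIN', 'tin']
Count: 3

3


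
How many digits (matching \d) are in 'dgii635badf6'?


\d matches any digit 0-9.
Scanning 'dgii635badf6':
  pos 4: '6' -> DIGIT
  pos 5: '3' -> DIGIT
  pos 6: '5' -> DIGIT
  pos 11: '6' -> DIGIT
Digits found: ['6', '3', '5', '6']
Total: 4

4


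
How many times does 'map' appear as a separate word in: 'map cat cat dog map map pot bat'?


Scanning each word for exact match 'map':
  Word 1: 'map' -> MATCH
  Word 2: 'cat' -> no
  Word 3: 'cat' -> no
  Word 4: 'dog' -> no
  Word 5: 'map' -> MATCH
  Word 6: 'map' -> MATCH
  Word 7: 'pot' -> no
  Word 8: 'bat' -> no
Total matches: 3

3


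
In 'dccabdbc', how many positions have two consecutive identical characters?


Looking for consecutive identical characters in 'dccabdbc':
  pos 0-1: 'd' vs 'c' -> different
  pos 1-2: 'c' vs 'c' -> MATCH ('cc')
  pos 2-3: 'c' vs 'a' -> different
  pos 3-4: 'a' vs 'b' -> different
  pos 4-5: 'b' vs 'd' -> different
  pos 5-6: 'd' vs 'b' -> different
  pos 6-7: 'b' vs 'c' -> different
Consecutive identical pairs: ['cc']
Count: 1

1


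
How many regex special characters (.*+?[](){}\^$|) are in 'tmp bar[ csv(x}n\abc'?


Regex special characters are: . * + ? [ ] ( ) { } \ ^ $ |
Scanning 'tmp bar[ csv(x}n\abc':
  pos 7: '[' -> SPECIAL
  pos 12: '(' -> SPECIAL
  pos 14: '}' -> SPECIAL
  pos 16: '\' -> SPECIAL
Special chars found: ['[', '(', '}', '\\']
Total: 4

4


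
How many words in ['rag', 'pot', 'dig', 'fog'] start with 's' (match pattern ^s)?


Pattern ^s anchors to start of word. Check which words begin with 's':
  'rag' -> no
  'pot' -> no
  'dig' -> no
  'fog' -> no
Matching words: []
Count: 0

0


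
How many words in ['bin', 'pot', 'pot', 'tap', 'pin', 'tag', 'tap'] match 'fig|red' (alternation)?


Alternation 'fig|red' matches either 'fig' or 'red'.
Checking each word:
  'bin' -> no
  'pot' -> no
  'pot' -> no
  'tap' -> no
  'pin' -> no
  'tag' -> no
  'tap' -> no
Matches: []
Count: 0

0


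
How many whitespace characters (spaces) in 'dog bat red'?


\s matches whitespace characters (spaces, tabs, etc.).
Text: 'dog bat red'
This text has 3 words separated by spaces.
Number of spaces = number of words - 1 = 3 - 1 = 2

2


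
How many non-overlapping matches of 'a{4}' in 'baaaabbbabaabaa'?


Pattern 'a{4}' matches exactly 4 consecutive a's (greedy, non-overlapping).
String: 'baaaabbbabaabaa'
Scanning for runs of a's:
  Run at pos 1: 'aaaa' (length 4) -> 1 match(es)
  Run at pos 8: 'a' (length 1) -> 0 match(es)
  Run at pos 10: 'aa' (length 2) -> 0 match(es)
  Run at pos 13: 'aa' (length 2) -> 0 match(es)
Matches found: ['aaaa']
Total: 1

1


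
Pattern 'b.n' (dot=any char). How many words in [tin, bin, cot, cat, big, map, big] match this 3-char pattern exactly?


Pattern 'b.n' means: starts with 'b', any single char, ends with 'n'.
Checking each word (must be exactly 3 chars):
  'tin' (len=3): no
  'bin' (len=3): MATCH
  'cot' (len=3): no
  'cat' (len=3): no
  'big' (len=3): no
  'map' (len=3): no
  'big' (len=3): no
Matching words: ['bin']
Total: 1

1


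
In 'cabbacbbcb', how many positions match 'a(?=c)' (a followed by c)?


Lookahead 'a(?=c)' matches 'a' only when followed by 'c'.
String: 'cabbacbbcb'
Checking each position where char is 'a':
  pos 1: 'a' -> no (next='b')
  pos 4: 'a' -> MATCH (next='c')
Matching positions: [4]
Count: 1

1


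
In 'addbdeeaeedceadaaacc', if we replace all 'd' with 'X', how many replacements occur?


re.sub('d', 'X', text) replaces every occurrence of 'd' with 'X'.
Text: 'addbdeeaeedceadaaacc'
Scanning for 'd':
  pos 1: 'd' -> replacement #1
  pos 2: 'd' -> replacement #2
  pos 4: 'd' -> replacement #3
  pos 10: 'd' -> replacement #4
  pos 14: 'd' -> replacement #5
Total replacements: 5

5


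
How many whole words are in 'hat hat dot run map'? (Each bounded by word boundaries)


Word boundaries (\b) mark the start/end of each word.
Text: 'hat hat dot run map'
Splitting by whitespace:
  Word 1: 'hat'
  Word 2: 'hat'
  Word 3: 'dot'
  Word 4: 'run'
  Word 5: 'map'
Total whole words: 5

5


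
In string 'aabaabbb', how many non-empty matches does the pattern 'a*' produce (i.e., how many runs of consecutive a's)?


Pattern 'a*' matches zero or more a's. We want non-empty runs of consecutive a's.
String: 'aabaabbb'
Walking through the string to find runs of a's:
  Run 1: positions 0-1 -> 'aa'
  Run 2: positions 3-4 -> 'aa'
Non-empty runs found: ['aa', 'aa']
Count: 2

2


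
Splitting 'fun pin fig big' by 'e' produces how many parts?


Splitting by 'e' breaks the string at each occurrence of the separator.
Text: 'fun pin fig big'
Parts after split:
  Part 1: 'fun pin fig big'
Total parts: 1

1


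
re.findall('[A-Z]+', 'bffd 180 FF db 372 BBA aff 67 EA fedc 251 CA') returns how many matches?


Pattern '[A-Z]+' finds one or more uppercase letters.
Text: 'bffd 180 FF db 372 BBA aff 67 EA fedc 251 CA'
Scanning for matches:
  Match 1: 'FF'
  Match 2: 'BBA'
  Match 3: 'EA'
  Match 4: 'CA'
Total matches: 4

4


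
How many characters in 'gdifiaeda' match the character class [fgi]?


Character class [fgi] matches any of: {f, g, i}
Scanning string 'gdifiaeda' character by character:
  pos 0: 'g' -> MATCH
  pos 1: 'd' -> no
  pos 2: 'i' -> MATCH
  pos 3: 'f' -> MATCH
  pos 4: 'i' -> MATCH
  pos 5: 'a' -> no
  pos 6: 'e' -> no
  pos 7: 'd' -> no
  pos 8: 'a' -> no
Total matches: 4

4


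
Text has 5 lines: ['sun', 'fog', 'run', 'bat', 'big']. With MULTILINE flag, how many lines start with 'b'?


With MULTILINE flag, ^ matches the start of each line.
Lines: ['sun', 'fog', 'run', 'bat', 'big']
Checking which lines start with 'b':
  Line 1: 'sun' -> no
  Line 2: 'fog' -> no
  Line 3: 'run' -> no
  Line 4: 'bat' -> MATCH
  Line 5: 'big' -> MATCH
Matching lines: ['bat', 'big']
Count: 2

2
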